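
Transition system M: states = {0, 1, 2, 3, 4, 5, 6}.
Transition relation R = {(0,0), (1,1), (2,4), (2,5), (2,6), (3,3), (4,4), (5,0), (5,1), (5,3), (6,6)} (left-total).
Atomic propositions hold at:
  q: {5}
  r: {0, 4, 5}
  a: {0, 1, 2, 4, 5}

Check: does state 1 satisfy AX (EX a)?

Sat(EX a) = {s : some successor in {0, 1, 2, 4, 5}} = {0, 1, 2, 4, 5}
Sat(AX (EX a)) = {s : every successor in {0, 1, 2, 4, 5}} = {0, 1, 4}
1 ∈ Sat(AX (EX a)) = {0, 1, 4}, so the formula holds at 1.

Yes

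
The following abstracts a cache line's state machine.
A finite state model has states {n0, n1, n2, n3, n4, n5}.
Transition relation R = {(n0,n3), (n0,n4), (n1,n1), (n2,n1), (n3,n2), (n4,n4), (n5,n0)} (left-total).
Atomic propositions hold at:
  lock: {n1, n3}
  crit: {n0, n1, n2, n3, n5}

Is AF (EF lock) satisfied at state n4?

EF lock: least fixpoint, start Z0 = {n1, n3}, add states with some successor in Z. Z1 = {n0, n1, n2, n3}; Z2 = {n0, n1, n2, n3, n5}; fixed.
Sat(EF lock) = {n0, n1, n2, n3, n5}
AF (EF lock): least fixpoint, start Z0 = {n0, n1, n2, n3, n5}, add states with every successor in Z. Already a fixed point.
Sat(AF (EF lock)) = {n0, n1, n2, n3, n5}
n4 ∉ Sat(AF (EF lock)) = {n0, n1, n2, n3, n5}, so the formula does not hold at n4.

No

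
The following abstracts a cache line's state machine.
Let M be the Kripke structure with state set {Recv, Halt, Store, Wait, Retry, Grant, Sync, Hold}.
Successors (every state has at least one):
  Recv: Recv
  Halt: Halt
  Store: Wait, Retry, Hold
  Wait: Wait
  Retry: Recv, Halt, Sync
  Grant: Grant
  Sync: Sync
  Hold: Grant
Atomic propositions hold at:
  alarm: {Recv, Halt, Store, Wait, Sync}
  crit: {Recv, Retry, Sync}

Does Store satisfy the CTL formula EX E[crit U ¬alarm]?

Yes

Sat(¬alarm) = {Retry, Grant, Hold}
E[crit U ¬alarm]: least fixpoint, start Z0 = Sat(¬alarm) = {Retry, Grant, Hold}, add states in Sat(crit) with some successor in Z. Already a fixed point.
Sat(E[crit U ¬alarm]) = {Retry, Grant, Hold}
Sat(EX E[crit U ¬alarm]) = {s : some successor in {Retry, Grant, Hold}} = {Store, Grant, Hold}
Store ∈ Sat(EX E[crit U ¬alarm]) = {Store, Grant, Hold}, so the formula holds at Store.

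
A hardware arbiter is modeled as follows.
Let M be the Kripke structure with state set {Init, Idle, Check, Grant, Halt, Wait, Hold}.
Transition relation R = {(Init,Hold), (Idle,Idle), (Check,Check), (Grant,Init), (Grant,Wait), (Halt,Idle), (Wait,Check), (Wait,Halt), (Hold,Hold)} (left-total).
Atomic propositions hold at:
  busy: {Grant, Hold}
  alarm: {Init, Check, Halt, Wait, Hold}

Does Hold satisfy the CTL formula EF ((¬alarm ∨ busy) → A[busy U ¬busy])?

No

Sat(¬alarm) = {Idle, Grant}
Sat(¬alarm ∨ busy) = {Idle, Grant, Hold}
Sat(¬busy) = {Init, Idle, Check, Halt, Wait}
A[busy U ¬busy]: least fixpoint, start Z0 = Sat(¬busy) = {Init, Idle, Check, Halt, Wait}, add states in Sat(busy) with every successor in Z. Z1 = {Init, Idle, Check, Grant, Halt, Wait}; fixed.
Sat(A[busy U ¬busy]) = {Init, Idle, Check, Grant, Halt, Wait}
Sat((¬alarm ∨ busy) → A[busy U ¬busy]) = {Init, Idle, Check, Grant, Halt, Wait}
EF ((¬alarm ∨ busy) → A[busy U ¬busy]): least fixpoint, start Z0 = {Init, Idle, Check, Grant, Halt, Wait}, add states with some successor in Z. Already a fixed point.
Sat(EF ((¬alarm ∨ busy) → A[busy U ¬busy])) = {Init, Idle, Check, Grant, Halt, Wait}
Hold ∉ Sat(EF ((¬alarm ∨ busy) → A[busy U ¬busy])) = {Init, Idle, Check, Grant, Halt, Wait}, so the formula does not hold at Hold.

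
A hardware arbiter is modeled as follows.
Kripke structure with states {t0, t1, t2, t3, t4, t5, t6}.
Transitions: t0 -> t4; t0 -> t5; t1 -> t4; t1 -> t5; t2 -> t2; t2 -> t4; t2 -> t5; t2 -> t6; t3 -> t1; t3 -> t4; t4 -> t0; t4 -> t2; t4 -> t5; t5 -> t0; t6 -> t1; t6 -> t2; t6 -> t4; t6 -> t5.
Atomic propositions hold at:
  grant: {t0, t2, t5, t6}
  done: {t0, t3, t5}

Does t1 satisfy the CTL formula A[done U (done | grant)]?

No

Sat(done | grant) = {t0, t2, t3, t5, t6}
A[done U (done | grant)]: least fixpoint, start Z0 = Sat((done | grant)) = {t0, t2, t3, t5, t6}, add states in Sat(done) with every successor in Z. Already a fixed point.
Sat(A[done U (done | grant)]) = {t0, t2, t3, t5, t6}
t1 ∉ Sat(A[done U (done | grant)]) = {t0, t2, t3, t5, t6}, so the formula does not hold at t1.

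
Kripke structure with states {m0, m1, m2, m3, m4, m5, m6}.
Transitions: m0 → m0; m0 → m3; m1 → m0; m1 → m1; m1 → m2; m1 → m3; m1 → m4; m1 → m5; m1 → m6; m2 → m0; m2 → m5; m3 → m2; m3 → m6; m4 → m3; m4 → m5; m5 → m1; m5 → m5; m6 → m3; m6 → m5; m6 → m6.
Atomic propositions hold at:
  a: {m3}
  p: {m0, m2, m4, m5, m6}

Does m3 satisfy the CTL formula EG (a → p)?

Sat(a → p) = {m0, m1, m2, m4, m5, m6}
EG (a → p): greatest fixpoint, start Z0 = {m0, m1, m2, m4, m5, m6}, keep only states in Sat with some successor in Z. Already a fixed point.
Sat(EG (a → p)) = {m0, m1, m2, m4, m5, m6}
m3 ∉ Sat(EG (a → p)) = {m0, m1, m2, m4, m5, m6}, so the formula does not hold at m3.

No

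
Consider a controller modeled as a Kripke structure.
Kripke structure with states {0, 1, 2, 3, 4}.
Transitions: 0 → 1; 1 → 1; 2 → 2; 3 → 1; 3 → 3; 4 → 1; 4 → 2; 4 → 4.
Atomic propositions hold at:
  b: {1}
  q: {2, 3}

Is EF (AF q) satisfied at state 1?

No

AF q: least fixpoint, start Z0 = {2, 3}, add states with every successor in Z. Already a fixed point.
Sat(AF q) = {2, 3}
EF (AF q): least fixpoint, start Z0 = {2, 3}, add states with some successor in Z. Z1 = {2, 3, 4}; fixed.
Sat(EF (AF q)) = {2, 3, 4}
1 ∉ Sat(EF (AF q)) = {2, 3, 4}, so the formula does not hold at 1.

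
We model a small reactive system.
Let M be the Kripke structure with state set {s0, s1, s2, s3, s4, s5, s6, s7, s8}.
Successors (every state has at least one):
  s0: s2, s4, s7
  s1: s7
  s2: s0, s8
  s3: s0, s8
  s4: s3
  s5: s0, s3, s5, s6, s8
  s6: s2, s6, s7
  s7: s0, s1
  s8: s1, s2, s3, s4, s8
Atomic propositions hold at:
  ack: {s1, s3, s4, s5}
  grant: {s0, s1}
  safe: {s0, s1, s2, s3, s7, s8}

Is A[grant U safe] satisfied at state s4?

A[grant U safe]: least fixpoint, start Z0 = Sat(safe) = {s0, s1, s2, s3, s7, s8}, add states in Sat(grant) with every successor in Z. Already a fixed point.
Sat(A[grant U safe]) = {s0, s1, s2, s3, s7, s8}
s4 ∉ Sat(A[grant U safe]) = {s0, s1, s2, s3, s7, s8}, so the formula does not hold at s4.

No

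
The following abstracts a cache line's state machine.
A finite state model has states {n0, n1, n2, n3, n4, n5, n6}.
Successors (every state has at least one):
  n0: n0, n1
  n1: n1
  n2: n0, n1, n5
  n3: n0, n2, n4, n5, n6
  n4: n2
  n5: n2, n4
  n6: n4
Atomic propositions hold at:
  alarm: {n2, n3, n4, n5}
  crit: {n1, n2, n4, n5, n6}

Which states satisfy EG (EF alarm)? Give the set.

EF alarm: least fixpoint, start Z0 = {n2, n3, n4, n5}, add states with some successor in Z. Z1 = {n2, n3, n4, n5, n6}; fixed.
Sat(EF alarm) = {n2, n3, n4, n5, n6}
EG (EF alarm): greatest fixpoint, start Z0 = {n2, n3, n4, n5, n6}, keep only states in Sat with some successor in Z. Already a fixed point.
Sat(EG (EF alarm)) = {n2, n3, n4, n5, n6}

{n2, n3, n4, n5, n6}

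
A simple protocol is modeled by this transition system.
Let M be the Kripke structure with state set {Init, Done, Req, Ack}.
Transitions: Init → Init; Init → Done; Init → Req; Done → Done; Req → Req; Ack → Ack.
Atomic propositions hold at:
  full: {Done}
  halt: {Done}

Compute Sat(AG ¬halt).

{Req, Ack}

Sat(¬halt) = {Init, Req, Ack}
AG ¬halt: greatest fixpoint, start Z0 = {Init, Req, Ack}, keep only states in Sat with every successor in Z. Z1 = {Req, Ack}; fixed.
Sat(AG ¬halt) = {Req, Ack}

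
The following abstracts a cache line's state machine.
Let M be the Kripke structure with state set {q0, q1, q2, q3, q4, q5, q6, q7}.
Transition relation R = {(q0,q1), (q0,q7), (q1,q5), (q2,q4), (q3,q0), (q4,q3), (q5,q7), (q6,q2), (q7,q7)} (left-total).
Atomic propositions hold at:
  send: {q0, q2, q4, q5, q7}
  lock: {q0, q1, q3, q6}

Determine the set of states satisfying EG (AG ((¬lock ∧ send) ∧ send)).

{q5, q7}

Sat(¬lock) = {q2, q4, q5, q7}
Sat(¬lock ∧ send) = {q2, q4, q5, q7}
Sat((¬lock ∧ send) ∧ send) = {q2, q4, q5, q7}
AG ((¬lock ∧ send) ∧ send): greatest fixpoint, start Z0 = {q2, q4, q5, q7}, keep only states in Sat with every successor in Z. Z1 = {q2, q5, q7}; Z2 = {q5, q7}; fixed.
Sat(AG ((¬lock ∧ send) ∧ send)) = {q5, q7}
EG (AG ((¬lock ∧ send) ∧ send)): greatest fixpoint, start Z0 = {q5, q7}, keep only states in Sat with some successor in Z. Already a fixed point.
Sat(EG (AG ((¬lock ∧ send) ∧ send))) = {q5, q7}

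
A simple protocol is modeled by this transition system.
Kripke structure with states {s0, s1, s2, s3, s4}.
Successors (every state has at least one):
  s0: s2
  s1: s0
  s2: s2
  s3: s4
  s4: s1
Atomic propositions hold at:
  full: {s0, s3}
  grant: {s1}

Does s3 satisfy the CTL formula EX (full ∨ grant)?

No

Sat(full ∨ grant) = {s0, s1, s3}
Sat(EX (full ∨ grant)) = {s : some successor in {s0, s1, s3}} = {s1, s4}
s3 ∉ Sat(EX (full ∨ grant)) = {s1, s4}, so the formula does not hold at s3.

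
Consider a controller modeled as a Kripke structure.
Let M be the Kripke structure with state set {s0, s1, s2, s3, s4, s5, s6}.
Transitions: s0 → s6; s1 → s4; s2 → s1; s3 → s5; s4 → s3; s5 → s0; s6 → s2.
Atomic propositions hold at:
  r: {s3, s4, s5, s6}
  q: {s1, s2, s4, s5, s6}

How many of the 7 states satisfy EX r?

Sat(EX r) = {s : some successor in {s3, s4, s5, s6}} = {s0, s1, s3, s4}
|Sat(EX r)| = |{s0, s1, s3, s4}| = 4.

4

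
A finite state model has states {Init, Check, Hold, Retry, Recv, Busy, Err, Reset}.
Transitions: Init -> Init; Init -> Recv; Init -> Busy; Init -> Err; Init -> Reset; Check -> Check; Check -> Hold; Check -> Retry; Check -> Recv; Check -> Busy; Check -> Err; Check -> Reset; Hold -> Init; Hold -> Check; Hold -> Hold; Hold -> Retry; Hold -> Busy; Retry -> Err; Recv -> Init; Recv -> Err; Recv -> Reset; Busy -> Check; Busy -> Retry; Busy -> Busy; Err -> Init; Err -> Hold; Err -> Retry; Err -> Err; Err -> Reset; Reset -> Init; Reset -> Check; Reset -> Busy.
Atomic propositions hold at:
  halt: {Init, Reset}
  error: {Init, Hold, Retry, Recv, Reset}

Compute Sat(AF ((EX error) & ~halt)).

Sat(EX error) = {s : some successor in {Init, Hold, Retry, Recv, Reset}} = {Init, Check, Hold, Recv, Busy, Err, Reset}
Sat(~halt) = {Check, Hold, Retry, Recv, Busy, Err}
Sat((EX error) & ~halt) = {Check, Hold, Recv, Busy, Err}
AF ((EX error) & ~halt): least fixpoint, start Z0 = {Check, Hold, Recv, Busy, Err}, add states with every successor in Z. Z1 = {Check, Hold, Retry, Recv, Busy, Err}; fixed.
Sat(AF ((EX error) & ~halt)) = {Check, Hold, Retry, Recv, Busy, Err}

{Check, Hold, Retry, Recv, Busy, Err}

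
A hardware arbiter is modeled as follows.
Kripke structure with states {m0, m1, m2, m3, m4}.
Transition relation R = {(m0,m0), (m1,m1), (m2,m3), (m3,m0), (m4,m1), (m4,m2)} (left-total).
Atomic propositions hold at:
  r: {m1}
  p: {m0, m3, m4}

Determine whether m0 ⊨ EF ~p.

No

Sat(~p) = {m1, m2}
EF ~p: least fixpoint, start Z0 = {m1, m2}, add states with some successor in Z. Z1 = {m1, m2, m4}; fixed.
Sat(EF ~p) = {m1, m2, m4}
m0 ∉ Sat(EF ~p) = {m1, m2, m4}, so the formula does not hold at m0.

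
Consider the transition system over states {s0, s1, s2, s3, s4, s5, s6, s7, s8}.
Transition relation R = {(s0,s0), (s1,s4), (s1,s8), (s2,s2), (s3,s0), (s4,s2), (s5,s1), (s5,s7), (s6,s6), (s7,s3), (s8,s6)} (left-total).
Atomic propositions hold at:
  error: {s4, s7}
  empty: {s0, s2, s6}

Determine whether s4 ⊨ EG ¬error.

No

Sat(¬error) = {s0, s1, s2, s3, s5, s6, s8}
EG ¬error: greatest fixpoint, start Z0 = {s0, s1, s2, s3, s5, s6, s8}, keep only states in Sat with some successor in Z. Already a fixed point.
Sat(EG ¬error) = {s0, s1, s2, s3, s5, s6, s8}
s4 ∉ Sat(EG ¬error) = {s0, s1, s2, s3, s5, s6, s8}, so the formula does not hold at s4.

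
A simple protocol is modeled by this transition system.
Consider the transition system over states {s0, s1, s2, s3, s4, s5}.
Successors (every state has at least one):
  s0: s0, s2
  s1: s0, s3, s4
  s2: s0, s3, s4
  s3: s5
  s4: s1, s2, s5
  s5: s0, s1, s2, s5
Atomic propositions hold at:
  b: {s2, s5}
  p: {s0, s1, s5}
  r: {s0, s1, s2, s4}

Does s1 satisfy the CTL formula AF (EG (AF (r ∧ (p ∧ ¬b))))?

Yes

Sat(¬b) = {s0, s1, s3, s4}
Sat(p ∧ ¬b) = {s0, s1}
Sat(r ∧ (p ∧ ¬b)) = {s0, s1}
AF (r ∧ (p ∧ ¬b)): least fixpoint, start Z0 = {s0, s1}, add states with every successor in Z. Already a fixed point.
Sat(AF (r ∧ (p ∧ ¬b))) = {s0, s1}
EG (AF (r ∧ (p ∧ ¬b))): greatest fixpoint, start Z0 = {s0, s1}, keep only states in Sat with some successor in Z. Already a fixed point.
Sat(EG (AF (r ∧ (p ∧ ¬b)))) = {s0, s1}
AF (EG (AF (r ∧ (p ∧ ¬b)))): least fixpoint, start Z0 = {s0, s1}, add states with every successor in Z. Already a fixed point.
Sat(AF (EG (AF (r ∧ (p ∧ ¬b))))) = {s0, s1}
s1 ∈ Sat(AF (EG (AF (r ∧ (p ∧ ¬b))))) = {s0, s1}, so the formula holds at s1.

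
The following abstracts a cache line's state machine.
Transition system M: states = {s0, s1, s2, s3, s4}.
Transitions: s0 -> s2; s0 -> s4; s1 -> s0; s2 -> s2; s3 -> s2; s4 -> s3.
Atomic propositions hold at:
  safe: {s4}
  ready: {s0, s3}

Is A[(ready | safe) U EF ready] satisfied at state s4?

Sat(ready | safe) = {s0, s3, s4}
EF ready: least fixpoint, start Z0 = {s0, s3}, add states with some successor in Z. Z1 = {s0, s1, s3, s4}; fixed.
Sat(EF ready) = {s0, s1, s3, s4}
A[(ready | safe) U EF ready]: least fixpoint, start Z0 = Sat(EF ready) = {s0, s1, s3, s4}, add states in Sat(ready | safe) with every successor in Z. Already a fixed point.
Sat(A[(ready | safe) U EF ready]) = {s0, s1, s3, s4}
s4 ∈ Sat(A[(ready | safe) U EF ready]) = {s0, s1, s3, s4}, so the formula holds at s4.

Yes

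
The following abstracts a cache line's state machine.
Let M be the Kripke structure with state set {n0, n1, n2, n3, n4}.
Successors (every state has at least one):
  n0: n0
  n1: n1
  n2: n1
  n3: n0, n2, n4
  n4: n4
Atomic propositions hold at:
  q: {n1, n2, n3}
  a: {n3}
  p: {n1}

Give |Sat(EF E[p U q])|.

3

E[p U q]: least fixpoint, start Z0 = Sat(q) = {n1, n2, n3}, add states in Sat(p) with some successor in Z. Already a fixed point.
Sat(E[p U q]) = {n1, n2, n3}
EF E[p U q]: least fixpoint, start Z0 = {n1, n2, n3}, add states with some successor in Z. Already a fixed point.
Sat(EF E[p U q]) = {n1, n2, n3}
|Sat(EF E[p U q])| = |{n1, n2, n3}| = 3.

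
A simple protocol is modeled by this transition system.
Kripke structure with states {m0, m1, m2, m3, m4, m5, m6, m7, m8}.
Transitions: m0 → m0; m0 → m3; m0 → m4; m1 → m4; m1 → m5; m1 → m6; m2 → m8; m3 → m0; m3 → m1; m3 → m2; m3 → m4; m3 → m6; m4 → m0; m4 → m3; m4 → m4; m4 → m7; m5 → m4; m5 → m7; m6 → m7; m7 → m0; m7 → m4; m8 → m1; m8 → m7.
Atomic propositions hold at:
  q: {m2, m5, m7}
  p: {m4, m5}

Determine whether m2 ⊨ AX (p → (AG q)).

Yes

AG q: greatest fixpoint, start Z0 = {m2, m5, m7}, keep only states in Sat with every successor in Z. Z1 = ∅; fixed.
Sat(AG q) = ∅
Sat(p → (AG q)) = {m0, m1, m2, m3, m6, m7, m8}
Sat(AX (p → (AG q))) = {s : every successor in {m0, m1, m2, m3, m6, m7, m8}} = {m2, m6, m8}
m2 ∈ Sat(AX (p → (AG q))) = {m2, m6, m8}, so the formula holds at m2.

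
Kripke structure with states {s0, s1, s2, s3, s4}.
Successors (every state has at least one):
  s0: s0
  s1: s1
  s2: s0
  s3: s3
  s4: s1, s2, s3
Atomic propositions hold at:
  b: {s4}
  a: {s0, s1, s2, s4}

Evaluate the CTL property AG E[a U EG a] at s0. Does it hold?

Yes

EG a: greatest fixpoint, start Z0 = {s0, s1, s2, s4}, keep only states in Sat with some successor in Z. Already a fixed point.
Sat(EG a) = {s0, s1, s2, s4}
E[a U EG a]: least fixpoint, start Z0 = Sat(EG a) = {s0, s1, s2, s4}, add states in Sat(a) with some successor in Z. Already a fixed point.
Sat(E[a U EG a]) = {s0, s1, s2, s4}
AG E[a U EG a]: greatest fixpoint, start Z0 = {s0, s1, s2, s4}, keep only states in Sat with every successor in Z. Z1 = {s0, s1, s2}; fixed.
Sat(AG E[a U EG a]) = {s0, s1, s2}
s0 ∈ Sat(AG E[a U EG a]) = {s0, s1, s2}, so the formula holds at s0.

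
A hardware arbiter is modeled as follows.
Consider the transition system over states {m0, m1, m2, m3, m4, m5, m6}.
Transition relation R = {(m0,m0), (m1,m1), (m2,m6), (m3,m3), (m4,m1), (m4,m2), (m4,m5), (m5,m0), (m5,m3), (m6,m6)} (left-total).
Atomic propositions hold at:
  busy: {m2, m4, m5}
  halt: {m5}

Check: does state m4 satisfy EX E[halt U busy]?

E[halt U busy]: least fixpoint, start Z0 = Sat(busy) = {m2, m4, m5}, add states in Sat(halt) with some successor in Z. Already a fixed point.
Sat(E[halt U busy]) = {m2, m4, m5}
Sat(EX E[halt U busy]) = {s : some successor in {m2, m4, m5}} = {m4}
m4 ∈ Sat(EX E[halt U busy]) = {m4}, so the formula holds at m4.

Yes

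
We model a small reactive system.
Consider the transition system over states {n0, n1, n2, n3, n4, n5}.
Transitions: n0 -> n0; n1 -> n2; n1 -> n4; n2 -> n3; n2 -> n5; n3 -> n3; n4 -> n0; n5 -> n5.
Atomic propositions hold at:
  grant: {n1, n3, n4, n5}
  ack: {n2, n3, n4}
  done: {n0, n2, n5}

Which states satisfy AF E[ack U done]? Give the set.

E[ack U done]: least fixpoint, start Z0 = Sat(done) = {n0, n2, n5}, add states in Sat(ack) with some successor in Z. Z1 = {n0, n2, n4, n5}; fixed.
Sat(E[ack U done]) = {n0, n2, n4, n5}
AF E[ack U done]: least fixpoint, start Z0 = {n0, n2, n4, n5}, add states with every successor in Z. Z1 = {n0, n1, n2, n4, n5}; fixed.
Sat(AF E[ack U done]) = {n0, n1, n2, n4, n5}

{n0, n1, n2, n4, n5}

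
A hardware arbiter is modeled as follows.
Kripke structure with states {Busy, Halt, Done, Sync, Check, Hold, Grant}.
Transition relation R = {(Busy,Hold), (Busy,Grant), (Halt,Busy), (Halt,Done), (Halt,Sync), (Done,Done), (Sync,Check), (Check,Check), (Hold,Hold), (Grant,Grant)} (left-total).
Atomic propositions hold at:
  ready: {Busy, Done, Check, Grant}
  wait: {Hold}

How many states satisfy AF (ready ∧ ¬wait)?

Sat(¬wait) = {Busy, Halt, Done, Sync, Check, Grant}
Sat(ready ∧ ¬wait) = {Busy, Done, Check, Grant}
AF (ready ∧ ¬wait): least fixpoint, start Z0 = {Busy, Done, Check, Grant}, add states with every successor in Z. Z1 = {Busy, Done, Sync, Check, Grant}; Z2 = {Busy, Halt, Done, Sync, Check, Grant}; fixed.
Sat(AF (ready ∧ ¬wait)) = {Busy, Halt, Done, Sync, Check, Grant}
|Sat(AF (ready ∧ ¬wait))| = |{Busy, Halt, Done, Sync, Check, Grant}| = 6.

6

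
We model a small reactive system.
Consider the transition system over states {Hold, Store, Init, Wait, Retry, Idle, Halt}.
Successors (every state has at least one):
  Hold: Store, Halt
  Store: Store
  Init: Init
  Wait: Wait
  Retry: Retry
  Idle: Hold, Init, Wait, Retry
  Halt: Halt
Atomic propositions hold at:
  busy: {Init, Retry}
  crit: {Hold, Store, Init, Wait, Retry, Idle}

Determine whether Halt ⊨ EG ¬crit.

Yes

Sat(¬crit) = {Halt}
EG ¬crit: greatest fixpoint, start Z0 = {Halt}, keep only states in Sat with some successor in Z. Already a fixed point.
Sat(EG ¬crit) = {Halt}
Halt ∈ Sat(EG ¬crit) = {Halt}, so the formula holds at Halt.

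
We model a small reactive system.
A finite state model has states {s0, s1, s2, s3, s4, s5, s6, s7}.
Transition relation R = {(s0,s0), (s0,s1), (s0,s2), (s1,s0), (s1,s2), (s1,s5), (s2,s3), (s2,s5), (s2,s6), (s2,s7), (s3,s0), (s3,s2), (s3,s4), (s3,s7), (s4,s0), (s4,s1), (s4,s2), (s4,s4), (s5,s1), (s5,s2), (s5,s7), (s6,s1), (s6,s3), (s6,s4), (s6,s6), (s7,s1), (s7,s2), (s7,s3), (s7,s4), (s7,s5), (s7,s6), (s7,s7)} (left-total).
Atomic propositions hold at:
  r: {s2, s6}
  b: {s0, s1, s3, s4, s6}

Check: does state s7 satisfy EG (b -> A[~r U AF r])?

Yes

Sat(~r) = {s0, s1, s3, s4, s5, s7}
AF r: least fixpoint, start Z0 = {s2, s6}, add states with every successor in Z. Already a fixed point.
Sat(AF r) = {s2, s6}
A[~r U AF r]: least fixpoint, start Z0 = Sat(AF r) = {s2, s6}, add states in Sat(~r) with every successor in Z. Already a fixed point.
Sat(A[~r U AF r]) = {s2, s6}
Sat(b -> A[~r U AF r]) = {s2, s5, s6, s7}
EG (b -> A[~r U AF r]): greatest fixpoint, start Z0 = {s2, s5, s6, s7}, keep only states in Sat with some successor in Z. Already a fixed point.
Sat(EG (b -> A[~r U AF r])) = {s2, s5, s6, s7}
s7 ∈ Sat(EG (b -> A[~r U AF r])) = {s2, s5, s6, s7}, so the formula holds at s7.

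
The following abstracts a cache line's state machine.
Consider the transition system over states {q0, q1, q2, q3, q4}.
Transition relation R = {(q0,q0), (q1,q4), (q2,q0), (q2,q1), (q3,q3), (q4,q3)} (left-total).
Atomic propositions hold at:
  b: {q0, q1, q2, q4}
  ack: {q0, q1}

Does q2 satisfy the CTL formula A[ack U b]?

Yes

A[ack U b]: least fixpoint, start Z0 = Sat(b) = {q0, q1, q2, q4}, add states in Sat(ack) with every successor in Z. Already a fixed point.
Sat(A[ack U b]) = {q0, q1, q2, q4}
q2 ∈ Sat(A[ack U b]) = {q0, q1, q2, q4}, so the formula holds at q2.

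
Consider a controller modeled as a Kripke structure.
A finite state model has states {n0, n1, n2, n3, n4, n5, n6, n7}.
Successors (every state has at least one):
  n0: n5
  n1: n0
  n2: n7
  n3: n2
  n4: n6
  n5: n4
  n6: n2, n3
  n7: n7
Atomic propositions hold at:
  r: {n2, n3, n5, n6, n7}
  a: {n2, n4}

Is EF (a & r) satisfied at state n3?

Sat(a & r) = {n2}
EF (a & r): least fixpoint, start Z0 = {n2}, add states with some successor in Z. Z1 = {n2, n3, n6}; Z2 = {n2, n3, n4, n6}; Z3 = {n2, n3, n4, n5, n6}; Z4 = {n0, n2, n3, n4, n5, n6}; Z5 = {n0, n1, n2, n3, n4, n5, n6}; fixed.
Sat(EF (a & r)) = {n0, n1, n2, n3, n4, n5, n6}
n3 ∈ Sat(EF (a & r)) = {n0, n1, n2, n3, n4, n5, n6}, so the formula holds at n3.

Yes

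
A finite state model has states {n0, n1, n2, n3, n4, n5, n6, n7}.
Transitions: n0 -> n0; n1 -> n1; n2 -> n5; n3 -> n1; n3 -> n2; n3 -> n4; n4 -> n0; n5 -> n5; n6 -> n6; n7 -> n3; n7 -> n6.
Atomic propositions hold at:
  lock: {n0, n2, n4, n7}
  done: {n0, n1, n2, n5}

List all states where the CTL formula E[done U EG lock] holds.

{n0, n4}

EG lock: greatest fixpoint, start Z0 = {n0, n2, n4, n7}, keep only states in Sat with some successor in Z. Z1 = {n0, n4}; fixed.
Sat(EG lock) = {n0, n4}
E[done U EG lock]: least fixpoint, start Z0 = Sat(EG lock) = {n0, n4}, add states in Sat(done) with some successor in Z. Already a fixed point.
Sat(E[done U EG lock]) = {n0, n4}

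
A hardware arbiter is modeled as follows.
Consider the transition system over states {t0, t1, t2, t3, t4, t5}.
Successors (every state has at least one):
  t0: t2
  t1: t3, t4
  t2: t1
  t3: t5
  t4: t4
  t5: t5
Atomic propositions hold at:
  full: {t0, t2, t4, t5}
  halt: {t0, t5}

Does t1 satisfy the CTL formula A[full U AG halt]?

AG halt: greatest fixpoint, start Z0 = {t0, t5}, keep only states in Sat with every successor in Z. Z1 = {t5}; fixed.
Sat(AG halt) = {t5}
A[full U AG halt]: least fixpoint, start Z0 = Sat(AG halt) = {t5}, add states in Sat(full) with every successor in Z. Already a fixed point.
Sat(A[full U AG halt]) = {t5}
t1 ∉ Sat(A[full U AG halt]) = {t5}, so the formula does not hold at t1.

No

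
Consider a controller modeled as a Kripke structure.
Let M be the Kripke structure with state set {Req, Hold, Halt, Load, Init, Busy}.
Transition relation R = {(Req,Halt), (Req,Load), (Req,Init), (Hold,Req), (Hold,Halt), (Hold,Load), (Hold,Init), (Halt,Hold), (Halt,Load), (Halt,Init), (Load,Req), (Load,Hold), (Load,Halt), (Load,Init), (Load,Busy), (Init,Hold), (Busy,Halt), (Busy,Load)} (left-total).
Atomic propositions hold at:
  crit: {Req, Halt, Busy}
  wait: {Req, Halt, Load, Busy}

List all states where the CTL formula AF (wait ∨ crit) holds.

Sat(wait ∨ crit) = {Req, Halt, Load, Busy}
AF (wait ∨ crit): least fixpoint, start Z0 = {Req, Halt, Load, Busy}, add states with every successor in Z. Already a fixed point.
Sat(AF (wait ∨ crit)) = {Req, Halt, Load, Busy}

{Req, Halt, Load, Busy}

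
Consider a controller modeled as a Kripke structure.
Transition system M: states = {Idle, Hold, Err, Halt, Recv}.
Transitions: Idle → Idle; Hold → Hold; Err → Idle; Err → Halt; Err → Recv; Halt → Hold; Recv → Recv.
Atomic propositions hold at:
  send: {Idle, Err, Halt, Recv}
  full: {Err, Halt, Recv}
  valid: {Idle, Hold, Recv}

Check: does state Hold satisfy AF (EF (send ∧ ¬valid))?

Sat(¬valid) = {Err, Halt}
Sat(send ∧ ¬valid) = {Err, Halt}
EF (send ∧ ¬valid): least fixpoint, start Z0 = {Err, Halt}, add states with some successor in Z. Already a fixed point.
Sat(EF (send ∧ ¬valid)) = {Err, Halt}
AF (EF (send ∧ ¬valid)): least fixpoint, start Z0 = {Err, Halt}, add states with every successor in Z. Already a fixed point.
Sat(AF (EF (send ∧ ¬valid))) = {Err, Halt}
Hold ∉ Sat(AF (EF (send ∧ ¬valid))) = {Err, Halt}, so the formula does not hold at Hold.

No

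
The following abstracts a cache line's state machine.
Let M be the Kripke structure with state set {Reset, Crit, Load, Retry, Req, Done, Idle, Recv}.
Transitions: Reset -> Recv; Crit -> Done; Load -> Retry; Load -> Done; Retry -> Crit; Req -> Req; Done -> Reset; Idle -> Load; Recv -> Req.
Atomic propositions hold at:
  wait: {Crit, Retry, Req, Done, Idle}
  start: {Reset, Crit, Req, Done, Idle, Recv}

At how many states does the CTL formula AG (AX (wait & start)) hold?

Sat(wait & start) = {Crit, Req, Done, Idle}
Sat(AX (wait & start)) = {s : every successor in {Crit, Req, Done, Idle}} = {Crit, Retry, Req, Recv}
AG (AX (wait & start)): greatest fixpoint, start Z0 = {Crit, Retry, Req, Recv}, keep only states in Sat with every successor in Z. Z1 = {Retry, Req, Recv}; Z2 = {Req, Recv}; fixed.
Sat(AG (AX (wait & start))) = {Req, Recv}
|Sat(AG (AX (wait & start)))| = |{Req, Recv}| = 2.

2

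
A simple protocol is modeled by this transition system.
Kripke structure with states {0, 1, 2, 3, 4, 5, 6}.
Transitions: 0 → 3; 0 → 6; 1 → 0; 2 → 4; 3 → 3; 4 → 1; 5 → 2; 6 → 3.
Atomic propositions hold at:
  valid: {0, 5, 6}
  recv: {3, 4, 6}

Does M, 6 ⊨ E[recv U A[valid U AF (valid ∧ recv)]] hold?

Sat(valid ∧ recv) = {6}
AF (valid ∧ recv): least fixpoint, start Z0 = {6}, add states with every successor in Z. Already a fixed point.
Sat(AF (valid ∧ recv)) = {6}
A[valid U AF (valid ∧ recv)]: least fixpoint, start Z0 = Sat(AF (valid ∧ recv)) = {6}, add states in Sat(valid) with every successor in Z. Already a fixed point.
Sat(A[valid U AF (valid ∧ recv)]) = {6}
E[recv U A[valid U AF (valid ∧ recv)]]: least fixpoint, start Z0 = Sat(A[valid U AF (valid ∧ recv)]) = {6}, add states in Sat(recv) with some successor in Z. Already a fixed point.
Sat(E[recv U A[valid U AF (valid ∧ recv)]]) = {6}
6 ∈ Sat(E[recv U A[valid U AF (valid ∧ recv)]]) = {6}, so the formula holds at 6.

Yes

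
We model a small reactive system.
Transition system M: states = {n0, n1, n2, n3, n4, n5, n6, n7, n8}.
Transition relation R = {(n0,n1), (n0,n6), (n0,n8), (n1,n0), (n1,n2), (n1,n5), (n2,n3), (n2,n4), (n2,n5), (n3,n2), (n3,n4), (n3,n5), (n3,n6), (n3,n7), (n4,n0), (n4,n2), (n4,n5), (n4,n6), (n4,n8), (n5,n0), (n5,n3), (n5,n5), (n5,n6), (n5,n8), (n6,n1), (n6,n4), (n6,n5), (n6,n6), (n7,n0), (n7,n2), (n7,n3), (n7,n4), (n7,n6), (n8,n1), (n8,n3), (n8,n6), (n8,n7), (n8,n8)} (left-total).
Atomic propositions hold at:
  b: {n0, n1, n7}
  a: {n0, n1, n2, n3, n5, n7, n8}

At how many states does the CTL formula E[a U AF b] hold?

AF b: least fixpoint, start Z0 = {n0, n1, n7}, add states with every successor in Z. Already a fixed point.
Sat(AF b) = {n0, n1, n7}
E[a U AF b]: least fixpoint, start Z0 = Sat(AF b) = {n0, n1, n7}, add states in Sat(a) with some successor in Z. Z1 = {n0, n1, n3, n5, n7, n8}; Z2 = {n0, n1, n2, n3, n5, n7, n8}; fixed.
Sat(E[a U AF b]) = {n0, n1, n2, n3, n5, n7, n8}
|Sat(E[a U AF b])| = |{n0, n1, n2, n3, n5, n7, n8}| = 7.

7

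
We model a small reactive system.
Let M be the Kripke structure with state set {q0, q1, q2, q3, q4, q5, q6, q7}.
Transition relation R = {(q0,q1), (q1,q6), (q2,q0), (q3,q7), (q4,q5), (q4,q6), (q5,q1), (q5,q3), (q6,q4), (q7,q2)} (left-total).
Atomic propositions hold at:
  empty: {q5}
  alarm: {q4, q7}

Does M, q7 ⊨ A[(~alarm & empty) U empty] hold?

Sat(~alarm) = {q0, q1, q2, q3, q5, q6}
Sat(~alarm & empty) = {q5}
A[(~alarm & empty) U empty]: least fixpoint, start Z0 = Sat(empty) = {q5}, add states in Sat(~alarm & empty) with every successor in Z. Already a fixed point.
Sat(A[(~alarm & empty) U empty]) = {q5}
q7 ∉ Sat(A[(~alarm & empty) U empty]) = {q5}, so the formula does not hold at q7.

No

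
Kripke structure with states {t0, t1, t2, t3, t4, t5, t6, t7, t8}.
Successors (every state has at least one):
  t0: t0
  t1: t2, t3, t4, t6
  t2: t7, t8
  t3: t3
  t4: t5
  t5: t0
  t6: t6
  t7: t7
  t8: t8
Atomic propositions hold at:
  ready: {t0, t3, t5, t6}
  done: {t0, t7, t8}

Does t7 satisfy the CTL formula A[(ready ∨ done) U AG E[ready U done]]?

Yes

Sat(ready ∨ done) = {t0, t3, t5, t6, t7, t8}
E[ready U done]: least fixpoint, start Z0 = Sat(done) = {t0, t7, t8}, add states in Sat(ready) with some successor in Z. Z1 = {t0, t5, t7, t8}; fixed.
Sat(E[ready U done]) = {t0, t5, t7, t8}
AG E[ready U done]: greatest fixpoint, start Z0 = {t0, t5, t7, t8}, keep only states in Sat with every successor in Z. Already a fixed point.
Sat(AG E[ready U done]) = {t0, t5, t7, t8}
A[(ready ∨ done) U AG E[ready U done]]: least fixpoint, start Z0 = Sat(AG E[ready U done]) = {t0, t5, t7, t8}, add states in Sat(ready ∨ done) with every successor in Z. Already a fixed point.
Sat(A[(ready ∨ done) U AG E[ready U done]]) = {t0, t5, t7, t8}
t7 ∈ Sat(A[(ready ∨ done) U AG E[ready U done]]) = {t0, t5, t7, t8}, so the formula holds at t7.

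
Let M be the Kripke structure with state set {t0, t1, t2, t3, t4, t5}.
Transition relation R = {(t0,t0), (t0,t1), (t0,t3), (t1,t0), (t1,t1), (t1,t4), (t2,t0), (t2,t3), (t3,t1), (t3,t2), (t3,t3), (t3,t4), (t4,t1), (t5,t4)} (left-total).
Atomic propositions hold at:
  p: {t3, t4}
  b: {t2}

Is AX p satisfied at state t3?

Sat(AX p) = {s : every successor in {t3, t4}} = {t5}
t3 ∉ Sat(AX p) = {t5}, so the formula does not hold at t3.

No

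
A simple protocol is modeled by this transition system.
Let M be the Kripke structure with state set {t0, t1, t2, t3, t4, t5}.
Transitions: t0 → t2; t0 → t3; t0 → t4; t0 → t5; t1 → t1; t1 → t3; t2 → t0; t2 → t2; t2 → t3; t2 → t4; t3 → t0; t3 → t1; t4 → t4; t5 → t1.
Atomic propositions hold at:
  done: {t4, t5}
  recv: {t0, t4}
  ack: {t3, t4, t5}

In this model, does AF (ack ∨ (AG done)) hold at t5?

Yes

AG done: greatest fixpoint, start Z0 = {t4, t5}, keep only states in Sat with every successor in Z. Z1 = {t4}; fixed.
Sat(AG done) = {t4}
Sat(ack ∨ (AG done)) = {t3, t4, t5}
AF (ack ∨ (AG done)): least fixpoint, start Z0 = {t3, t4, t5}, add states with every successor in Z. Already a fixed point.
Sat(AF (ack ∨ (AG done))) = {t3, t4, t5}
t5 ∈ Sat(AF (ack ∨ (AG done))) = {t3, t4, t5}, so the formula holds at t5.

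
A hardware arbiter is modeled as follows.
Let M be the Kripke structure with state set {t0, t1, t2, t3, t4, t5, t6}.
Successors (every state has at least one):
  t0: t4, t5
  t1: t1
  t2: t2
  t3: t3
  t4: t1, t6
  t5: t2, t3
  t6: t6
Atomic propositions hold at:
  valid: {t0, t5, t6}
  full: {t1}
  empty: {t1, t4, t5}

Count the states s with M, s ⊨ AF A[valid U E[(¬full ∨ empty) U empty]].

4

Sat(¬full) = {t0, t2, t3, t4, t5, t6}
Sat(¬full ∨ empty) = {t0, t1, t2, t3, t4, t5, t6}
E[(¬full ∨ empty) U empty]: least fixpoint, start Z0 = Sat(empty) = {t1, t4, t5}, add states in Sat(¬full ∨ empty) with some successor in Z. Z1 = {t0, t1, t4, t5}; fixed.
Sat(E[(¬full ∨ empty) U empty]) = {t0, t1, t4, t5}
A[valid U E[(¬full ∨ empty) U empty]]: least fixpoint, start Z0 = Sat(E[(¬full ∨ empty) U empty]) = {t0, t1, t4, t5}, add states in Sat(valid) with every successor in Z. Already a fixed point.
Sat(A[valid U E[(¬full ∨ empty) U empty]]) = {t0, t1, t4, t5}
AF A[valid U E[(¬full ∨ empty) U empty]]: least fixpoint, start Z0 = {t0, t1, t4, t5}, add states with every successor in Z. Already a fixed point.
Sat(AF A[valid U E[(¬full ∨ empty) U empty]]) = {t0, t1, t4, t5}
|Sat(AF A[valid U E[(¬full ∨ empty) U empty]])| = |{t0, t1, t4, t5}| = 4.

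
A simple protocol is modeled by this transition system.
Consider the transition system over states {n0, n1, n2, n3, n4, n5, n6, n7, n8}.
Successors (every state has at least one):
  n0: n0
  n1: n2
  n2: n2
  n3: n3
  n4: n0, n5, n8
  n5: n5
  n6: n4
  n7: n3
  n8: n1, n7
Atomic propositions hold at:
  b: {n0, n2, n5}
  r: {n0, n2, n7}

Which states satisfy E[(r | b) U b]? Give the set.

Sat(r | b) = {n0, n2, n5, n7}
E[(r | b) U b]: least fixpoint, start Z0 = Sat(b) = {n0, n2, n5}, add states in Sat(r | b) with some successor in Z. Already a fixed point.
Sat(E[(r | b) U b]) = {n0, n2, n5}

{n0, n2, n5}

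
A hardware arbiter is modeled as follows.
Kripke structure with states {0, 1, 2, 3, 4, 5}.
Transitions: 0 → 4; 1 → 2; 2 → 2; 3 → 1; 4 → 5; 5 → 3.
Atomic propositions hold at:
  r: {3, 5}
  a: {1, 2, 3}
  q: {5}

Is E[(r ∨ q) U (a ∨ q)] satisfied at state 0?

Sat(r ∨ q) = {3, 5}
Sat(a ∨ q) = {1, 2, 3, 5}
E[(r ∨ q) U (a ∨ q)]: least fixpoint, start Z0 = Sat((a ∨ q)) = {1, 2, 3, 5}, add states in Sat(r ∨ q) with some successor in Z. Already a fixed point.
Sat(E[(r ∨ q) U (a ∨ q)]) = {1, 2, 3, 5}
0 ∉ Sat(E[(r ∨ q) U (a ∨ q)]) = {1, 2, 3, 5}, so the formula does not hold at 0.

No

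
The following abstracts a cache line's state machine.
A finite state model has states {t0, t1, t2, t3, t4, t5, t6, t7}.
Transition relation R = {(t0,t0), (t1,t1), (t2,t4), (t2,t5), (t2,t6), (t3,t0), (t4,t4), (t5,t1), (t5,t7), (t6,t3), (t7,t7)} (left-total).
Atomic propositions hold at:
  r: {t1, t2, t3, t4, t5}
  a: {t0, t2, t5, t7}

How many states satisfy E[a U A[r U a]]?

A[r U a]: least fixpoint, start Z0 = Sat(a) = {t0, t2, t5, t7}, add states in Sat(r) with every successor in Z. Z1 = {t0, t2, t3, t5, t7}; fixed.
Sat(A[r U a]) = {t0, t2, t3, t5, t7}
E[a U A[r U a]]: least fixpoint, start Z0 = Sat(A[r U a]) = {t0, t2, t3, t5, t7}, add states in Sat(a) with some successor in Z. Already a fixed point.
Sat(E[a U A[r U a]]) = {t0, t2, t3, t5, t7}
|Sat(E[a U A[r U a]])| = |{t0, t2, t3, t5, t7}| = 5.

5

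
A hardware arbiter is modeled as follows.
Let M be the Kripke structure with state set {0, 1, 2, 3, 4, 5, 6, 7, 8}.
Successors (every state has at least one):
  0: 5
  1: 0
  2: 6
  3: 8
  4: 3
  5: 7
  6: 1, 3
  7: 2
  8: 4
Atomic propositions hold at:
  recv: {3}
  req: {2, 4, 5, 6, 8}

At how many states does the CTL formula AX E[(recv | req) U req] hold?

6

Sat(recv | req) = {2, 3, 4, 5, 6, 8}
E[(recv | req) U req]: least fixpoint, start Z0 = Sat(req) = {2, 4, 5, 6, 8}, add states in Sat(recv | req) with some successor in Z. Z1 = {2, 3, 4, 5, 6, 8}; fixed.
Sat(E[(recv | req) U req]) = {2, 3, 4, 5, 6, 8}
Sat(AX E[(recv | req) U req]) = {s : every successor in {2, 3, 4, 5, 6, 8}} = {0, 2, 3, 4, 7, 8}
|Sat(AX E[(recv | req) U req])| = |{0, 2, 3, 4, 7, 8}| = 6.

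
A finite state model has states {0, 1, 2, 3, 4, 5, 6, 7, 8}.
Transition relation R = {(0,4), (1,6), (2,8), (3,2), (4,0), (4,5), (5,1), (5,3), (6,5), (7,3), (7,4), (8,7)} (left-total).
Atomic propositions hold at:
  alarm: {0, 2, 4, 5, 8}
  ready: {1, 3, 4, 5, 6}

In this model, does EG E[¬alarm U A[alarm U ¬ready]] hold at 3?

Yes

Sat(¬alarm) = {1, 3, 6, 7}
Sat(¬ready) = {0, 2, 7, 8}
A[alarm U ¬ready]: least fixpoint, start Z0 = Sat(¬ready) = {0, 2, 7, 8}, add states in Sat(alarm) with every successor in Z. Already a fixed point.
Sat(A[alarm U ¬ready]) = {0, 2, 7, 8}
E[¬alarm U A[alarm U ¬ready]]: least fixpoint, start Z0 = Sat(A[alarm U ¬ready]) = {0, 2, 7, 8}, add states in Sat(¬alarm) with some successor in Z. Z1 = {0, 2, 3, 7, 8}; fixed.
Sat(E[¬alarm U A[alarm U ¬ready]]) = {0, 2, 3, 7, 8}
EG E[¬alarm U A[alarm U ¬ready]]: greatest fixpoint, start Z0 = {0, 2, 3, 7, 8}, keep only states in Sat with some successor in Z. Z1 = {2, 3, 7, 8}; fixed.
Sat(EG E[¬alarm U A[alarm U ¬ready]]) = {2, 3, 7, 8}
3 ∈ Sat(EG E[¬alarm U A[alarm U ¬ready]]) = {2, 3, 7, 8}, so the formula holds at 3.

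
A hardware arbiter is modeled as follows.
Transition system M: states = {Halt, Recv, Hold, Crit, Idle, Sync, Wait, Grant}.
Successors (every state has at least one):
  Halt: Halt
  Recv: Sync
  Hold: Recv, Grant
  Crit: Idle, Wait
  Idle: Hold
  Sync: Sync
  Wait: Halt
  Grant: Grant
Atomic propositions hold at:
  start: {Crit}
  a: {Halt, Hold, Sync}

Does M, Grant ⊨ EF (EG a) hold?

No

EG a: greatest fixpoint, start Z0 = {Halt, Hold, Sync}, keep only states in Sat with some successor in Z. Z1 = {Halt, Sync}; fixed.
Sat(EG a) = {Halt, Sync}
EF (EG a): least fixpoint, start Z0 = {Halt, Sync}, add states with some successor in Z. Z1 = {Halt, Recv, Sync, Wait}; Z2 = {Halt, Recv, Hold, Crit, Sync, Wait}; Z3 = {Halt, Recv, Hold, Crit, Idle, Sync, Wait}; fixed.
Sat(EF (EG a)) = {Halt, Recv, Hold, Crit, Idle, Sync, Wait}
Grant ∉ Sat(EF (EG a)) = {Halt, Recv, Hold, Crit, Idle, Sync, Wait}, so the formula does not hold at Grant.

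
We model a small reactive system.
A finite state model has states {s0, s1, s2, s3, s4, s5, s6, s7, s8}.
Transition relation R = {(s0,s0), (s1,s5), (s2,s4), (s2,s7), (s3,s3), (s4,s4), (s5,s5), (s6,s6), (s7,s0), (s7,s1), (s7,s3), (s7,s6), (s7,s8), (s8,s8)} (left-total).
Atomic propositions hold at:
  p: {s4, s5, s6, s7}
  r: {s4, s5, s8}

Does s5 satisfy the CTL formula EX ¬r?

No

Sat(¬r) = {s0, s1, s2, s3, s6, s7}
Sat(EX ¬r) = {s : some successor in {s0, s1, s2, s3, s6, s7}} = {s0, s2, s3, s6, s7}
s5 ∉ Sat(EX ¬r) = {s0, s2, s3, s6, s7}, so the formula does not hold at s5.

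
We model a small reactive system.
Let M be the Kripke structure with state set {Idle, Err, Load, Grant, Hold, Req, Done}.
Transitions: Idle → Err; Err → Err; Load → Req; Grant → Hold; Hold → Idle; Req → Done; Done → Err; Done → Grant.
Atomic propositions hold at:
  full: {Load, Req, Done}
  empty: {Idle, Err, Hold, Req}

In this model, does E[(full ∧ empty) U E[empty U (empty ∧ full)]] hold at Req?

Sat(full ∧ empty) = {Req}
Sat(empty ∧ full) = {Req}
E[empty U (empty ∧ full)]: least fixpoint, start Z0 = Sat((empty ∧ full)) = {Req}, add states in Sat(empty) with some successor in Z. Already a fixed point.
Sat(E[empty U (empty ∧ full)]) = {Req}
E[(full ∧ empty) U E[empty U (empty ∧ full)]]: least fixpoint, start Z0 = Sat(E[empty U (empty ∧ full)]) = {Req}, add states in Sat(full ∧ empty) with some successor in Z. Already a fixed point.
Sat(E[(full ∧ empty) U E[empty U (empty ∧ full)]]) = {Req}
Req ∈ Sat(E[(full ∧ empty) U E[empty U (empty ∧ full)]]) = {Req}, so the formula holds at Req.

Yes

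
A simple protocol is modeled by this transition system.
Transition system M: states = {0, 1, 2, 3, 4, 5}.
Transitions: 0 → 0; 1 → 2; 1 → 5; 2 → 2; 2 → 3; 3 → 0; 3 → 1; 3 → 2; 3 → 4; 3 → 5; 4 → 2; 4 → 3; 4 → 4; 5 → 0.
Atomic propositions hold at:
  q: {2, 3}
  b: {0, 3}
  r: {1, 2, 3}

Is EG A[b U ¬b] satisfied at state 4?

Yes

Sat(¬b) = {1, 2, 4, 5}
A[b U ¬b]: least fixpoint, start Z0 = Sat(¬b) = {1, 2, 4, 5}, add states in Sat(b) with every successor in Z. Already a fixed point.
Sat(A[b U ¬b]) = {1, 2, 4, 5}
EG A[b U ¬b]: greatest fixpoint, start Z0 = {1, 2, 4, 5}, keep only states in Sat with some successor in Z. Z1 = {1, 2, 4}; fixed.
Sat(EG A[b U ¬b]) = {1, 2, 4}
4 ∈ Sat(EG A[b U ¬b]) = {1, 2, 4}, so the formula holds at 4.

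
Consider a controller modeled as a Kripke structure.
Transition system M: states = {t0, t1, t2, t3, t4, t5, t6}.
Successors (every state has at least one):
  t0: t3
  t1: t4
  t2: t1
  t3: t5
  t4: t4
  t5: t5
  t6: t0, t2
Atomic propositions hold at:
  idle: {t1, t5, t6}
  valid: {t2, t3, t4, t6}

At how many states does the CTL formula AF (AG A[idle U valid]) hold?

3

A[idle U valid]: least fixpoint, start Z0 = Sat(valid) = {t2, t3, t4, t6}, add states in Sat(idle) with every successor in Z. Z1 = {t1, t2, t3, t4, t6}; fixed.
Sat(A[idle U valid]) = {t1, t2, t3, t4, t6}
AG A[idle U valid]: greatest fixpoint, start Z0 = {t1, t2, t3, t4, t6}, keep only states in Sat with every successor in Z. Z1 = {t1, t2, t4}; fixed.
Sat(AG A[idle U valid]) = {t1, t2, t4}
AF (AG A[idle U valid]): least fixpoint, start Z0 = {t1, t2, t4}, add states with every successor in Z. Already a fixed point.
Sat(AF (AG A[idle U valid])) = {t1, t2, t4}
|Sat(AF (AG A[idle U valid]))| = |{t1, t2, t4}| = 3.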